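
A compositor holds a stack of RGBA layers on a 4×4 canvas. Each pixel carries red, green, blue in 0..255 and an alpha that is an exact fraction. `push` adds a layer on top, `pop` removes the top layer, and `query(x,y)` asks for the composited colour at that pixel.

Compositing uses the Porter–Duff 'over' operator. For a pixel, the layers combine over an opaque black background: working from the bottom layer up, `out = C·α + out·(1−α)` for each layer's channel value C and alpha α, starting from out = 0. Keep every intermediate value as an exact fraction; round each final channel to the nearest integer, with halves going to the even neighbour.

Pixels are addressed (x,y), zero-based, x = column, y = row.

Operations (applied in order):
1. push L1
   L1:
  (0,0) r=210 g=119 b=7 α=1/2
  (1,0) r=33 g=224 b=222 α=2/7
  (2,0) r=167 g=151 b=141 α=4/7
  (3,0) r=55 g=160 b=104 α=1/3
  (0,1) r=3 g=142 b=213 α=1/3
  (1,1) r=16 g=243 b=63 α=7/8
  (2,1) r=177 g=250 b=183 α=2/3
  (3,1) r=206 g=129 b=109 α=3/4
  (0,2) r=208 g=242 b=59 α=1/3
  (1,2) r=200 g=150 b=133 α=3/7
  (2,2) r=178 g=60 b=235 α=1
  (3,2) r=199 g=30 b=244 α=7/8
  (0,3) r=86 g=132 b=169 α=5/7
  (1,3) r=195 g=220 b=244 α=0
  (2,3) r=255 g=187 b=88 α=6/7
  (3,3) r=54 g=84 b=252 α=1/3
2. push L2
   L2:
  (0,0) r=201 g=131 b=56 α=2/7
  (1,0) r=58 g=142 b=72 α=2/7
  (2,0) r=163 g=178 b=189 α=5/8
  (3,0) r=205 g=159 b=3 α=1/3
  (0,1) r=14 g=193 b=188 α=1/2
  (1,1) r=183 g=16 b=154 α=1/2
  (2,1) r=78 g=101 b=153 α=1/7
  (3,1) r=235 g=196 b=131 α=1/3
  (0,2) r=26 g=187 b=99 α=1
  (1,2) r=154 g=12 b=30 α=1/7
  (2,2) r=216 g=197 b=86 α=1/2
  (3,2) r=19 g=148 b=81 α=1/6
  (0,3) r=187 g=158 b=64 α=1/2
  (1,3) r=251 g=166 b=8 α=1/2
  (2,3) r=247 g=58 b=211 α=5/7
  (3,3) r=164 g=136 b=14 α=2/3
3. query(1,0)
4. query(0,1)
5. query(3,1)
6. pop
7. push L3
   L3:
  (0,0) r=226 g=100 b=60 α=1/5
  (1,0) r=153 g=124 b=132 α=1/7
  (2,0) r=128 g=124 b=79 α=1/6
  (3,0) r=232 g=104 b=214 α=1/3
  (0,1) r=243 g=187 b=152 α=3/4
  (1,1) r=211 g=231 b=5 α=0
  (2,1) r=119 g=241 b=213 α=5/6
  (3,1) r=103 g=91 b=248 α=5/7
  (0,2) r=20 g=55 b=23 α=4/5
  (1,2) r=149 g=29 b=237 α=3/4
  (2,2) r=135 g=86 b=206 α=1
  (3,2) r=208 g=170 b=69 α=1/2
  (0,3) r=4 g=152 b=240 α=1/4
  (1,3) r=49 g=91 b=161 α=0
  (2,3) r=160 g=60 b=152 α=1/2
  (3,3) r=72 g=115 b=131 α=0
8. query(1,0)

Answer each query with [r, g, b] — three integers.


query (1,0) [L1,L2] — begin 0,0,0
after L1 α=2/7: [66/7, 64, 444/7]
after L2 α=2/7: [1142/49, 604/7, 3228/49]
rounded: [23, 86, 66]

query (0,1) [L1,L2] — begin 0,0,0
after L1 α=1/3: [1, 142/3, 71]
after L2 α=1/2: [15/2, 721/6, 259/2]
rounded: [8, 120, 130]

at x=3,y=1 over L1,L2:
+L1 (α=3/4) → [309/2, 387/4, 327/4]
+L2 (α=1/3) → [544/3, 779/6, 589/6]
rounded: [181, 130, 98]

(1,0) stack=L1,L3; from [0,0,0]:
L1 α=2/7: [66/7, 64, 444/7]
L3 α=1/7: [1467/49, 508/7, 3588/49]
rounded: [30, 73, 73]


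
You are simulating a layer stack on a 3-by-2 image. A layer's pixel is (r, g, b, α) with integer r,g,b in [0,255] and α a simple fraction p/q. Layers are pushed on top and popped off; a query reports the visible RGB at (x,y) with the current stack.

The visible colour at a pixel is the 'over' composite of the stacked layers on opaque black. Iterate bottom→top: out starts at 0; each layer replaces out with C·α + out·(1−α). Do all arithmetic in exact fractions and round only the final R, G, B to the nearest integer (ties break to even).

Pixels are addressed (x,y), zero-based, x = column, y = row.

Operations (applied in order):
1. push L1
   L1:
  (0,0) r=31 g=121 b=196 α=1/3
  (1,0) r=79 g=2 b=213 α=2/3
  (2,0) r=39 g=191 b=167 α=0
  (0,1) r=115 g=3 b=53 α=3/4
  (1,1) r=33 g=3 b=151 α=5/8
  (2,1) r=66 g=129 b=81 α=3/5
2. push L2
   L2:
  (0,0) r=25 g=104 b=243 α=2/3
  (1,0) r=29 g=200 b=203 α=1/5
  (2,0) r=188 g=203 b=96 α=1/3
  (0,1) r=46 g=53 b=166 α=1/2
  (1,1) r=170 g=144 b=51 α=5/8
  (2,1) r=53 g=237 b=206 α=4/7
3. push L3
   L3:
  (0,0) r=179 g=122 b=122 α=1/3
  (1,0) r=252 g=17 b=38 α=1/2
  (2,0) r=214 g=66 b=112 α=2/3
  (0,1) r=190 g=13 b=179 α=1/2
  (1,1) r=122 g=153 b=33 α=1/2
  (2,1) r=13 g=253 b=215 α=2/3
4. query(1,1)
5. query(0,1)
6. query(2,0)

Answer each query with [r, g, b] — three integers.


query (1,1) [L1,L2,L3] — begin 0,0,0
L1 α=5/8: [165/8, 15/8, 755/8]
L2 α=5/8: [7295/64, 5805/64, 4305/64]
L3 α=1/2: [15103/128, 15597/128, 6417/128]
rounded: [118, 122, 50]

at x=0,y=1 over L1,L2,L3:
+L1 (α=3/4) → [345/4, 9/4, 159/4]
+L2 (α=1/2) → [529/8, 221/8, 823/8]
+L3 (α=1/2) → [2049/16, 325/16, 2255/16]
rounded: [128, 20, 141]

at x=2,y=0 over L1,L2,L3:
L1 α=0: [0, 0, 0]
L2 α=1/3: [188/3, 203/3, 32]
L3 α=2/3: [1472/9, 599/9, 256/3]
→ [164, 67, 85]


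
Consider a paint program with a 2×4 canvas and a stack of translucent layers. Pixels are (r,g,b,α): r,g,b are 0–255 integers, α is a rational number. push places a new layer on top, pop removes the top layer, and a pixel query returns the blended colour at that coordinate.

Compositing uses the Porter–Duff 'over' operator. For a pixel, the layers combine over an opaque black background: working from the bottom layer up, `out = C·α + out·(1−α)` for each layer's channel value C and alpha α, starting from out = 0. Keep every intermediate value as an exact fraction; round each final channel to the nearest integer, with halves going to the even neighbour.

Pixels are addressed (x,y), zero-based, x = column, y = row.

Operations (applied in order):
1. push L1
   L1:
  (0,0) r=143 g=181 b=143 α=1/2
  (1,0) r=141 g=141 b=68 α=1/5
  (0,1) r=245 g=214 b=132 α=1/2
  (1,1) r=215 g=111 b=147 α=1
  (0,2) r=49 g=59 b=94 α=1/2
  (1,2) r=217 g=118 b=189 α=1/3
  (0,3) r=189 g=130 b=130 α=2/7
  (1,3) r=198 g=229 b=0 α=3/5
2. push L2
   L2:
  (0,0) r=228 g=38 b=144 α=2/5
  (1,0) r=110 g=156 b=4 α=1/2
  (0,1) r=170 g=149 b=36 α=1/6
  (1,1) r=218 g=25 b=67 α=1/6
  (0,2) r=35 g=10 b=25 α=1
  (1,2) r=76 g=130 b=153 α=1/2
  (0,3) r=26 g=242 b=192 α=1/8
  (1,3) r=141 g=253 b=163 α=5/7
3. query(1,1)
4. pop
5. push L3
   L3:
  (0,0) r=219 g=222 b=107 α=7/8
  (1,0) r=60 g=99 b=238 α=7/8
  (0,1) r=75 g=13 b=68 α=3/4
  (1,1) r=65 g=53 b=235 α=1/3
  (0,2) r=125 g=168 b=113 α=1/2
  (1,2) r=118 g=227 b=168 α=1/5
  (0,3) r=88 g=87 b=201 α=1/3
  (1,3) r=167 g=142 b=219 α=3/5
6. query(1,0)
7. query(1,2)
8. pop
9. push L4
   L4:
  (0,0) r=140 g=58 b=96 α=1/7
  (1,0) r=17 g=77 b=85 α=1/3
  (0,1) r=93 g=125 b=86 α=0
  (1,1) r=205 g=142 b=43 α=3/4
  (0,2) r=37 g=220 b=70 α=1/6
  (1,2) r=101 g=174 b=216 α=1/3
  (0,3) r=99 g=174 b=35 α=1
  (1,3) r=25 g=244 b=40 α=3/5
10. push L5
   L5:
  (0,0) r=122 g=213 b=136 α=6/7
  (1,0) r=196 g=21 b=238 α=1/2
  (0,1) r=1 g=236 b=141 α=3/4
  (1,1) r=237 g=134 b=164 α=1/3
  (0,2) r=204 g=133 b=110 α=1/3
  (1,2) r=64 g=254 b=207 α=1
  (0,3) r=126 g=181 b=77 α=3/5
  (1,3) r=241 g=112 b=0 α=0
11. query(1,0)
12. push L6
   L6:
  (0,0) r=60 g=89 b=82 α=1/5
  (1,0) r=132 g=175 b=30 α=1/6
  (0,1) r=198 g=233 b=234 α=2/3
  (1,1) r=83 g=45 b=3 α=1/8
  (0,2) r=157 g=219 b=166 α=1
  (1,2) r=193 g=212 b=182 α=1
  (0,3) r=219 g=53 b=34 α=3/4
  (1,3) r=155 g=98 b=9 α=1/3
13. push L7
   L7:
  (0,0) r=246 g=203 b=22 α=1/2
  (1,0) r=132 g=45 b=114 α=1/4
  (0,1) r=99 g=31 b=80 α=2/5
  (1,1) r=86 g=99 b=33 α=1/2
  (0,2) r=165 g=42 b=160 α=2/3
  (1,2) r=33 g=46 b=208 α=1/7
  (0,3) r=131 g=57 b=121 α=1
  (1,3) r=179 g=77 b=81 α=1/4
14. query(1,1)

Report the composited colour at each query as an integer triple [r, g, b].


query (1,1) [L1,L2] — begin 0,0,0
L1 α=1: [215, 111, 147]
L2 α=1/6: [431/2, 290/3, 401/3]
= [216, 97, 134]

query (1,0) [L1,L3] — begin 0,0,0
after L1 α=1/5: [141/5, 141/5, 68/5]
after L3 α=7/8: [2241/40, 1803/20, 4199/20]
rounded: [56, 90, 210]

query (1,2) [L1,L3] — begin 0,0,0
L1 α=1/3: [217/3, 118/3, 63]
L3 α=1/5: [1222/15, 1153/15, 84]
rounded: [81, 77, 84]

at x=1,y=0 over L1,L4,L5:
+L1 (α=1/5) → [141/5, 141/5, 68/5]
+L4 (α=1/3) → [367/15, 667/15, 187/5]
+L5 (α=1/2) → [3307/30, 491/15, 1377/10]
→ [110, 33, 138]

query (1,1) [L1,L4,L5,L6,L7] — begin 0,0,0
after L1 α=1: [215, 111, 147]
after L4 α=3/4: [415/2, 537/4, 69]
after L5 α=1/3: [652/3, 805/6, 302/3]
after L6 α=1/8: [4813/24, 5905/48, 2123/24]
after L7 α=1/2: [6877/48, 10657/96, 2915/48]
→ [143, 111, 61]


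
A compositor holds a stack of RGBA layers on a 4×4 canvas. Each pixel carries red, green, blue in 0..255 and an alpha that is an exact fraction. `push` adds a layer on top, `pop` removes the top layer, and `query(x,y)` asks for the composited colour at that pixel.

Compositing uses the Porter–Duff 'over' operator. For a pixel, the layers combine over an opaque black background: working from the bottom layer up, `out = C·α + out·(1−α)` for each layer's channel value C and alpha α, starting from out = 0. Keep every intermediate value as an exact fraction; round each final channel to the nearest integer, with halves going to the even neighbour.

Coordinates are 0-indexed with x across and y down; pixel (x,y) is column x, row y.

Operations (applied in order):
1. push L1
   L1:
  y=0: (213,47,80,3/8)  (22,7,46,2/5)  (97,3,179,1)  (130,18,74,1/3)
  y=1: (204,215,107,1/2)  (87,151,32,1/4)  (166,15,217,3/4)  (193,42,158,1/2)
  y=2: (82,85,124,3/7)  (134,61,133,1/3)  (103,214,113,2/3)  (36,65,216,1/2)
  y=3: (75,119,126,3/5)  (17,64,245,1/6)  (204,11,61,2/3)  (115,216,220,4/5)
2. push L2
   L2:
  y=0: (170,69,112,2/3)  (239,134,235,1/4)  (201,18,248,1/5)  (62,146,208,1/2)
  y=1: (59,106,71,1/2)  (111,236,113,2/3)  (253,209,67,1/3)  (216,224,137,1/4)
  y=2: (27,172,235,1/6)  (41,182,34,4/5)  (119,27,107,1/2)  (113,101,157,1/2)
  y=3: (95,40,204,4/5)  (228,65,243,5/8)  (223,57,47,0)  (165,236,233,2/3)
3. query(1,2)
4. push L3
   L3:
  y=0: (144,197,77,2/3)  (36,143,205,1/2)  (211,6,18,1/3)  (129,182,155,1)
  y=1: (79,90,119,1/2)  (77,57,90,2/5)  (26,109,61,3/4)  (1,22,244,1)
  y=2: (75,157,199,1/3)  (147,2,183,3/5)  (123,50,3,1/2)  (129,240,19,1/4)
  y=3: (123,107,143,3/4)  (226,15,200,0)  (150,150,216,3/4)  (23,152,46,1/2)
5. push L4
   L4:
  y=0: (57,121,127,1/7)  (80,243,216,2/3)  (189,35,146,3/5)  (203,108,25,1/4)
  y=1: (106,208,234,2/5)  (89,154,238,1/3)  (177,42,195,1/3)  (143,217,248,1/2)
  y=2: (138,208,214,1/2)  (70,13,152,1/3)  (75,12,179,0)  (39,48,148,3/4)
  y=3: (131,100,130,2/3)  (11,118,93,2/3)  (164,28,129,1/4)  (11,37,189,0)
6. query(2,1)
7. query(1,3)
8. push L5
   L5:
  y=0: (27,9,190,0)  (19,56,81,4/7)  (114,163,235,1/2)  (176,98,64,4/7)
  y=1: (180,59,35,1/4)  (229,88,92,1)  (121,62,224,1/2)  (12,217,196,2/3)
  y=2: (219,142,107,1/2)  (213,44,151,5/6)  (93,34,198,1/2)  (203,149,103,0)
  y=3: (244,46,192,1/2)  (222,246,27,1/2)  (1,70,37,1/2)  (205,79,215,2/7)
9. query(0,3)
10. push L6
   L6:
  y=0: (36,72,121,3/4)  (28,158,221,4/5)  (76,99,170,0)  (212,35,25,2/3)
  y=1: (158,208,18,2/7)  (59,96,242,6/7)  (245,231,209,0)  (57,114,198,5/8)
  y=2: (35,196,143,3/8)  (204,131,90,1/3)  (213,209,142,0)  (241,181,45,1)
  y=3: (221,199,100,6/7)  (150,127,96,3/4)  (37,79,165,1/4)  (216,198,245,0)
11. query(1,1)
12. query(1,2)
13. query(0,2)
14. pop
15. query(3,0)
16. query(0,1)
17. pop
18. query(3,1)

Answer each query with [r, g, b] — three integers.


at x=1,y=2 over L1,L2:
after L1 α=1/3: [134/3, 61/3, 133/3]
after L2 α=4/5: [626/15, 449/3, 541/15]
= [42, 150, 36]

query (2,1) [L1,L2,L3,L4] — begin 0,0,0
+L1 (α=3/4) → [249/2, 45/4, 651/4]
+L2 (α=1/3) → [502/3, 463/6, 785/6]
+L3 (α=3/4) → [184/3, 2425/24, 1883/24]
+L4 (α=1/3) → [899/9, 2929/36, 4223/36]
→ [100, 81, 117]

query (1,3) [L1,L2,L3,L4] — begin 0,0,0
+L1 (α=1/6) → [17/6, 32/3, 245/6]
+L2 (α=5/8) → [2297/16, 357/8, 2675/16]
+L3 (α=0) → [2297/16, 357/8, 2675/16]
+L4 (α=2/3) → [883/16, 2245/24, 5651/48]
→ [55, 94, 118]

at x=0,y=3 over L1,L2,L3,L4,L5:
after L1 α=3/5: [45, 357/5, 378/5]
after L2 α=4/5: [85, 1157/25, 4458/25]
after L3 α=3/4: [227/2, 4591/50, 15183/100]
after L4 α=2/3: [751/6, 14591/150, 41183/300]
after L5 α=1/2: [2215/12, 21491/300, 98783/600]
→ [185, 72, 165]

at x=1,y=1 over L1,L2,L3,L4,L5,L6:
+L1 (α=1/4) → [87/4, 151/4, 8]
+L2 (α=2/3) → [325/4, 2039/12, 78]
+L3 (α=2/5) → [1591/20, 499/4, 414/5]
+L4 (α=1/3) → [827/10, 269/2, 2018/15]
+L5 (α=1) → [229, 88, 92]
+L6 (α=6/7) → [583/7, 664/7, 1544/7]
= [83, 95, 221]

at x=1,y=2 over L1,L2,L3,L4,L5,L6:
+L1 (α=1/3) → [134/3, 61/3, 133/3]
+L2 (α=4/5) → [626/15, 449/3, 541/15]
+L3 (α=3/5) → [7867/75, 916/15, 9317/75]
+L4 (α=1/3) → [20984/225, 2027/45, 30034/225]
+L5 (α=5/6) → [260609/1350, 11927/270, 199909/1350]
+L6 (α=1/3) → [398309/2025, 29612/405, 260659/2025]
rounded: [197, 73, 129]

(0,2) stack=L1,L2,L3,L4,L5,L6; from [0,0,0]:
+L1 (α=3/7) → [246/7, 255/7, 372/7]
+L2 (α=1/6) → [473/14, 2479/42, 3505/42]
+L3 (α=1/3) → [998/21, 5776/63, 7684/63]
+L4 (α=1/2) → [1948/21, 9440/63, 10583/63]
+L5 (α=1/2) → [6547/42, 9193/63, 8662/63]
+L6 (α=3/8) → [37145/336, 83009/504, 70337/504]
= [111, 165, 140]

(3,0) stack=L1,L2,L3,L4,L5; from [0,0,0]:
after L1 α=1/3: [130/3, 6, 74/3]
after L2 α=1/2: [158/3, 76, 349/3]
after L3 α=1: [129, 182, 155]
after L4 α=1/4: [295/2, 327/2, 245/2]
after L5 α=4/7: [2293/14, 1765/14, 1247/14]
= [164, 126, 89]

at x=0,y=1 over L1,L2,L3,L4,L5:
after L1 α=1/2: [102, 215/2, 107/2]
after L2 α=1/2: [161/2, 427/4, 249/4]
after L3 α=1/2: [319/4, 787/8, 725/8]
after L4 α=2/5: [361/4, 5689/40, 5919/40]
after L5 α=1/4: [1803/16, 19427/160, 19157/160]
= [113, 121, 120]

at x=3,y=1 over L1,L2,L3,L4:
L1 α=1/2: [193/2, 21, 79]
L2 α=1/4: [1011/8, 287/4, 187/2]
L3 α=1: [1, 22, 244]
L4 α=1/2: [72, 239/2, 246]
= [72, 120, 246]


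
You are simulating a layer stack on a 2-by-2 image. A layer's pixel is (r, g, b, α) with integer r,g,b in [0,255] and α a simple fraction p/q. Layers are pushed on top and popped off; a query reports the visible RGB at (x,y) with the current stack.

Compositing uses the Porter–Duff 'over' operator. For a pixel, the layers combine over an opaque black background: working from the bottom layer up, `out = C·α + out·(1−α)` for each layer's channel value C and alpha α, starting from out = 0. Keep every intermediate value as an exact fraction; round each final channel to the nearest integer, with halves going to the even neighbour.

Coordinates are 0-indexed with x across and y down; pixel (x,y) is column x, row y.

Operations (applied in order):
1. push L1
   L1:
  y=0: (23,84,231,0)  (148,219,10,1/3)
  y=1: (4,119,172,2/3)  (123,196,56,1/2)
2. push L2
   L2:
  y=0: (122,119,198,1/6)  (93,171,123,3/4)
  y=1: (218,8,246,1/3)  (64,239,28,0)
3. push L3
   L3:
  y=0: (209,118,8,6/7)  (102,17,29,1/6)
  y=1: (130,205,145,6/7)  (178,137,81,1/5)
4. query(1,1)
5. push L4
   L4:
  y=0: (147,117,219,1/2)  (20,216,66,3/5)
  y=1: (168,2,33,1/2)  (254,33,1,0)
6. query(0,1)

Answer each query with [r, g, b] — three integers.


query (1,1) [L1,L2,L3] — begin 0,0,0
after L1 α=1/2: [123/2, 98, 28]
after L2 α=0: [123/2, 98, 28]
after L3 α=1/5: [424/5, 529/5, 193/5]
→ [85, 106, 39]

query (0,1) [L1,L2,L3,L4] — begin 0,0,0
after L1 α=2/3: [8/3, 238/3, 344/3]
after L2 α=1/3: [670/9, 500/9, 1426/9]
after L3 α=6/7: [7690/63, 11570/63, 9256/63]
after L4 α=1/2: [9137/63, 5848/63, 11335/126]
→ [145, 93, 90]


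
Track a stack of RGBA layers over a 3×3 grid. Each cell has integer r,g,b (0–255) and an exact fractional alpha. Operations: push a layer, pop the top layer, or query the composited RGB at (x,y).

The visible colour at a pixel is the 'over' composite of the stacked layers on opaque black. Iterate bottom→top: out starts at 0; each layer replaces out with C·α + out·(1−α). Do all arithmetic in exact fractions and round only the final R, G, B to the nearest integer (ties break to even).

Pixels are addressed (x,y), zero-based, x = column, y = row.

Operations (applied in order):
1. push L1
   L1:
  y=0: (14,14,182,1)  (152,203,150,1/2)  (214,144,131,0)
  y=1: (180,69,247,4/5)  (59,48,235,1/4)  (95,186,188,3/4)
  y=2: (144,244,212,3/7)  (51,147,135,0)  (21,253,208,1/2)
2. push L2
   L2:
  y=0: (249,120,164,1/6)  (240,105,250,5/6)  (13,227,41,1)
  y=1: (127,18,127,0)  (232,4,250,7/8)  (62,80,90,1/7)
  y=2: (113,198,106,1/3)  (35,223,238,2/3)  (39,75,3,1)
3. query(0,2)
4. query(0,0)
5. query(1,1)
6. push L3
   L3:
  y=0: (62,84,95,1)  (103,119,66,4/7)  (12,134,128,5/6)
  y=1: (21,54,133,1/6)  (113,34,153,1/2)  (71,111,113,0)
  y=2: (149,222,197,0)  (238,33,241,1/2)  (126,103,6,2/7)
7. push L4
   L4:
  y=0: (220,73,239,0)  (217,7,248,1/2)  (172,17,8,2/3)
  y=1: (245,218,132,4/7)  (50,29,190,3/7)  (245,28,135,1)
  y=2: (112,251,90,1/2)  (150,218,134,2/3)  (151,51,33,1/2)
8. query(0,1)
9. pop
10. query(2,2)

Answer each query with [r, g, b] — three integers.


(0,2) stack=L1,L2; from [0,0,0]:
L1 α=3/7: [432/7, 732/7, 636/7]
L2 α=1/3: [1655/21, 950/7, 2014/21]
rounded: [79, 136, 96]

at x=0,y=0 over L1,L2:
after L1 α=1: [14, 14, 182]
after L2 α=1/6: [319/6, 95/3, 179]
= [53, 32, 179]

at x=1,y=1 over L1,L2:
after L1 α=1/4: [59/4, 12, 235/4]
after L2 α=7/8: [6555/32, 5, 7235/32]
= [205, 5, 226]

at x=0,y=1 over L1,L2,L3,L4:
after L1 α=4/5: [144, 276/5, 988/5]
after L2 α=0: [144, 276/5, 988/5]
after L3 α=1/6: [247/2, 55, 1121/6]
after L4 α=4/7: [2701/14, 1037/7, 311/2]
rounded: [193, 148, 156]

query (2,2) [L1,L2,L3] — begin 0,0,0
L1 α=1/2: [21/2, 253/2, 104]
L2 α=1: [39, 75, 3]
L3 α=2/7: [447/7, 83, 27/7]
→ [64, 83, 4]


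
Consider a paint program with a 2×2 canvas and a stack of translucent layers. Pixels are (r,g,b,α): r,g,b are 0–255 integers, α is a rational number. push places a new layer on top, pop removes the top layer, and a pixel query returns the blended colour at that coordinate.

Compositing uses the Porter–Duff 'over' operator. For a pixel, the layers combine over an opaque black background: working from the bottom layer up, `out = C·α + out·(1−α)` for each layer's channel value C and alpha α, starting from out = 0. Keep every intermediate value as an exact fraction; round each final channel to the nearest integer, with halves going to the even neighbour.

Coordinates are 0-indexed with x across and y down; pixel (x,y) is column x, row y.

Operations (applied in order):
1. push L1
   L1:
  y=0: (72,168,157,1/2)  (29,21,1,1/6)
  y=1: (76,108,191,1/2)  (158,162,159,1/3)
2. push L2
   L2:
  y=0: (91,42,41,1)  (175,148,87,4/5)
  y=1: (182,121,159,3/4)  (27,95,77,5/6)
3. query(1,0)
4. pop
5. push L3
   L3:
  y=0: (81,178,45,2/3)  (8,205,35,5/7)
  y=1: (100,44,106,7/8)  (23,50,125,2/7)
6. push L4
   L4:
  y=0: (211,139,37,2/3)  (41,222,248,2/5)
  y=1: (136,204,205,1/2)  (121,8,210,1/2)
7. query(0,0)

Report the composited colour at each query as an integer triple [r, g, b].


at x=1,y=0 over L1,L2:
+L1 (α=1/6) → [29/6, 7/2, 1/6]
+L2 (α=4/5) → [4229/30, 1191/10, 2089/30]
= [141, 119, 70]

(0,0) stack=L1,L3,L4; from [0,0,0]:
+L1 (α=1/2) → [36, 84, 157/2]
+L3 (α=2/3) → [66, 440/3, 337/6]
+L4 (α=2/3) → [488/3, 1274/9, 781/18]
rounded: [163, 142, 43]


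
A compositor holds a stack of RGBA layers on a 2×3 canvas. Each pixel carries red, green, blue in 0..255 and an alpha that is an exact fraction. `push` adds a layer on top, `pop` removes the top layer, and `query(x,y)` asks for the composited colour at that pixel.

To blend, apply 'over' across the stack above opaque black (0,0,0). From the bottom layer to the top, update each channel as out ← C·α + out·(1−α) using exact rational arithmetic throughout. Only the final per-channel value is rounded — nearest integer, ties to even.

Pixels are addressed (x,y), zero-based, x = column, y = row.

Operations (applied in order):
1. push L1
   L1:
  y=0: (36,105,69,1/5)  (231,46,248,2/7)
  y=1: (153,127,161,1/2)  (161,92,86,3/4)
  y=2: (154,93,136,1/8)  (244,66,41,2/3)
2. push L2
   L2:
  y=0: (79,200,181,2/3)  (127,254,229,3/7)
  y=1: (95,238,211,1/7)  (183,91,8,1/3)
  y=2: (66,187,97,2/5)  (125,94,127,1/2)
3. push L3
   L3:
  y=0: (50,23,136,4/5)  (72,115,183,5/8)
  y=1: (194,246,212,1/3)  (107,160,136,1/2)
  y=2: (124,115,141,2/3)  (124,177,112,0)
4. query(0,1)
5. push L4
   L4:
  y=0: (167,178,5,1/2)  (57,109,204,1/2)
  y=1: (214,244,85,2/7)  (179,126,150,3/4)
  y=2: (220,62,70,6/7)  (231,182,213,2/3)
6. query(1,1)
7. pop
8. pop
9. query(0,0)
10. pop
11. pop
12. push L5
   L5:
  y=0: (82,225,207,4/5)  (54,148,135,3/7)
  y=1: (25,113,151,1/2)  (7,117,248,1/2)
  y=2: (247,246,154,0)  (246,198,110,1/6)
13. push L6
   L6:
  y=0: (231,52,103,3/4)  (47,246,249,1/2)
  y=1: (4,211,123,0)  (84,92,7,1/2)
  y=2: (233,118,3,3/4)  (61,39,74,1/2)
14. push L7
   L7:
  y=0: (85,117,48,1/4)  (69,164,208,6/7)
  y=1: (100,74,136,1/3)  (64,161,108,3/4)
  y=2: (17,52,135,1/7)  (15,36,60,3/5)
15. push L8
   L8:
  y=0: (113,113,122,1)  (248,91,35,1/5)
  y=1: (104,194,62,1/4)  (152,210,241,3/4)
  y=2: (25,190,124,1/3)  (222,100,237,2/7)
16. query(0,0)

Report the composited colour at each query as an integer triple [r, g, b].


at x=0,y=1 over L1,L2,L3:
+L1 (α=1/2) → [153/2, 127/2, 161/2]
+L2 (α=1/7) → [554/7, 619/7, 694/7]
+L3 (α=1/3) → [822/7, 2960/21, 2872/21]
rounded: [117, 141, 137]

at x=1,y=1 over L1,L2,L3,L4:
L1 α=3/4: [483/4, 69, 129/2]
L2 α=1/3: [283/2, 229/3, 137/3]
L3 α=1/2: [497/4, 709/6, 545/6]
L4 α=3/4: [2645/16, 2977/24, 3245/24]
= [165, 124, 135]

at x=0,y=0 over L1,L2:
L1 α=1/5: [36/5, 21, 69/5]
L2 α=2/3: [826/15, 421/3, 1879/15]
rounded: [55, 140, 125]

query (0,0) [L5,L6,L7,L8] — begin 0,0,0
L5 α=4/5: [328/5, 180, 828/5]
L6 α=3/4: [3793/20, 84, 2373/20]
L7 α=1/4: [13079/80, 369/4, 8079/80]
L8 α=1: [113, 113, 122]
rounded: [113, 113, 122]


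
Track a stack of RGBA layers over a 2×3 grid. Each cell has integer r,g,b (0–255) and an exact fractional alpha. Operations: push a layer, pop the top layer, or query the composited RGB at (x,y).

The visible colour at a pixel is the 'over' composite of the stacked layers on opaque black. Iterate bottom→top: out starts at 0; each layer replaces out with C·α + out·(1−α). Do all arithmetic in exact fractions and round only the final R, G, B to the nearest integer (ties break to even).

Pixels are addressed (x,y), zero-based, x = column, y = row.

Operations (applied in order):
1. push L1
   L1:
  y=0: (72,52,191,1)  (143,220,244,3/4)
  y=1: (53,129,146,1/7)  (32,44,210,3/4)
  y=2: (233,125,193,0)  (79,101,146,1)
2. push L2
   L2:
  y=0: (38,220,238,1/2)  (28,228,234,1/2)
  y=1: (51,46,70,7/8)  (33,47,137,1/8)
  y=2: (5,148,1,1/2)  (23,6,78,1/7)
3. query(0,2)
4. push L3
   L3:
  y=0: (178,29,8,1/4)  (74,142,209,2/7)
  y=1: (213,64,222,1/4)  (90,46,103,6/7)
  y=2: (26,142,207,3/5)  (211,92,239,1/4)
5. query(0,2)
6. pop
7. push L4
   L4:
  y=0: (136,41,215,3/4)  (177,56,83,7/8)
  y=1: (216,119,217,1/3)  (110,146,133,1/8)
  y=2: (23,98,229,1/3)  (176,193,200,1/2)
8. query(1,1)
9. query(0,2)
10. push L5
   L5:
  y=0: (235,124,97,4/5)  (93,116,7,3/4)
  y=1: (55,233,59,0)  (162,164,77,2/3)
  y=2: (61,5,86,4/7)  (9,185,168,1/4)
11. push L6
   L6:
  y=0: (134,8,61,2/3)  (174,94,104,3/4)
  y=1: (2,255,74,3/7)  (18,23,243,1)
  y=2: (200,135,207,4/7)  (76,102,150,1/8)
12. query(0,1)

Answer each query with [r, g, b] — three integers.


query (0,2) [L1,L2] — begin 0,0,0
+L1 (α=0) → [0, 0, 0]
+L2 (α=1/2) → [5/2, 74, 1/2]
rounded: [2, 74, 0]

at x=0,y=2 over L1,L2,L3:
+L1 (α=0) → [0, 0, 0]
+L2 (α=1/2) → [5/2, 74, 1/2]
+L3 (α=3/5) → [83/5, 574/5, 622/5]
→ [17, 115, 124]

(1,1) stack=L1,L2,L4; from [0,0,0]:
after L1 α=3/4: [24, 33, 315/2]
after L2 α=1/8: [201/8, 139/4, 2479/16]
after L4 α=1/8: [2287/64, 1557/32, 19481/128]
→ [36, 49, 152]

query (0,2) [L1,L2,L4] — begin 0,0,0
L1 α=0: [0, 0, 0]
L2 α=1/2: [5/2, 74, 1/2]
L4 α=1/3: [28/3, 82, 230/3]
→ [9, 82, 77]

at x=0,y=1 over L1,L2,L4,L5,L6:
+L1 (α=1/7) → [53/7, 129/7, 146/7]
+L2 (α=7/8) → [319/7, 2383/56, 447/7]
+L4 (α=1/3) → [2150/21, 1905/28, 2413/21]
+L5 (α=0) → [2150/21, 1905/28, 2413/21]
+L6 (α=3/7) → [8726/147, 7260/49, 14314/147]
rounded: [59, 148, 97]


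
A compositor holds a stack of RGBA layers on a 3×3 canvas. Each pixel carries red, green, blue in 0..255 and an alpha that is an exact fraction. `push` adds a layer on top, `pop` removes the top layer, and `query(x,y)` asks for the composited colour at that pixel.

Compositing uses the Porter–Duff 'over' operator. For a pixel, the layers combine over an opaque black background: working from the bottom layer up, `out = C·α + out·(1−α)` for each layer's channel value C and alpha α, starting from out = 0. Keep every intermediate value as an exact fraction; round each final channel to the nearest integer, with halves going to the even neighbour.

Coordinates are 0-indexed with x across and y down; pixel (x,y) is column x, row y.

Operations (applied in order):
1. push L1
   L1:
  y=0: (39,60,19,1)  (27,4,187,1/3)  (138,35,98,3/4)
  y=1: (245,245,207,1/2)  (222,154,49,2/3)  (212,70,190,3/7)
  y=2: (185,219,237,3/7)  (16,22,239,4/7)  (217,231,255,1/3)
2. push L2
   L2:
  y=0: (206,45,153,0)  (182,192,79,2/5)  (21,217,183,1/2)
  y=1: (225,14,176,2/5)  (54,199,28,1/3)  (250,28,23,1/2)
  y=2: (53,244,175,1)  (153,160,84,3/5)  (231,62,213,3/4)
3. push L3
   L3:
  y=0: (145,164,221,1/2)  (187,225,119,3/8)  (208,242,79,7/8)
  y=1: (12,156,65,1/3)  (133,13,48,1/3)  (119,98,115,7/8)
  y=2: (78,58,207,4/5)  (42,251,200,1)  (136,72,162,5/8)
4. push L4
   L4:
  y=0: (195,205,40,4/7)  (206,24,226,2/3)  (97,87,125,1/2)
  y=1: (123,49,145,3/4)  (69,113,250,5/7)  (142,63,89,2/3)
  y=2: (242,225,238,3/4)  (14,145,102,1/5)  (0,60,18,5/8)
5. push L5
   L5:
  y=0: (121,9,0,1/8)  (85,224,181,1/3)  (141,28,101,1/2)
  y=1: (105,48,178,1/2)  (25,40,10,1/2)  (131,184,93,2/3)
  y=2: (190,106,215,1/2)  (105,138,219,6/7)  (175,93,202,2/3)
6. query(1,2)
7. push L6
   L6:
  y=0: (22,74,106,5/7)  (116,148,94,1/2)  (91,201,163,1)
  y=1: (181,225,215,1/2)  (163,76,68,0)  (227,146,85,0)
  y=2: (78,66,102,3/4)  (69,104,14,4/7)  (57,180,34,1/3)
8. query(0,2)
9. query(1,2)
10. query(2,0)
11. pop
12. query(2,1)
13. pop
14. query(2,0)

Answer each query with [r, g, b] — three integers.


(1,2) stack=L1,L2,L3,L4,L5; from [0,0,0]:
L1 α=4/7: [64/7, 88/7, 956/7]
L2 α=3/5: [3341/35, 3536/35, 3676/35]
L3 α=1: [42, 251, 200]
L4 α=1/5: [182/5, 1149/5, 902/5]
L5 α=6/7: [476/5, 5289/35, 7472/35]
rounded: [95, 151, 213]

query (0,2) [L1,L2,L3,L4,L5,L6] — begin 0,0,0
+L1 (α=3/7) → [555/7, 657/7, 711/7]
+L2 (α=1) → [53, 244, 175]
+L3 (α=4/5) → [73, 476/5, 1003/5]
+L4 (α=3/4) → [799/4, 3851/20, 4573/20]
+L5 (α=1/2) → [1559/8, 5971/40, 8873/40]
+L6 (α=3/4) → [3431/32, 13891/160, 21113/160]
= [107, 87, 132]

(1,2) stack=L1,L2,L3,L4,L5,L6; from [0,0,0]:
L1 α=4/7: [64/7, 88/7, 956/7]
L2 α=3/5: [3341/35, 3536/35, 3676/35]
L3 α=1: [42, 251, 200]
L4 α=1/5: [182/5, 1149/5, 902/5]
L5 α=6/7: [476/5, 5289/35, 7472/35]
L6 α=4/7: [2808/35, 30427/245, 24376/245]
→ [80, 124, 99]

query (2,0) [L1,L2,L3,L4,L5,L6] — begin 0,0,0
L1 α=3/4: [207/2, 105/4, 147/2]
L2 α=1/2: [249/4, 973/8, 513/4]
L3 α=7/8: [6073/32, 14525/64, 2725/32]
L4 α=1/2: [9177/64, 20093/128, 6725/64]
L5 α=1/2: [18201/128, 23677/256, 13189/128]
L6 α=1: [91, 201, 163]
= [91, 201, 163]

(2,1) stack=L1,L2,L3,L4,L5; from [0,0,0]:
after L1 α=3/7: [636/7, 30, 570/7]
after L2 α=1/2: [1193/7, 29, 731/14]
after L3 α=7/8: [878/7, 715/8, 12001/112]
after L4 α=2/3: [2866/21, 1723/24, 31937/336]
after L5 α=2/3: [8368/63, 10555/72, 94433/1008]
= [133, 147, 94]

at x=2,y=0 over L1,L2,L3,L4:
+L1 (α=3/4) → [207/2, 105/4, 147/2]
+L2 (α=1/2) → [249/4, 973/8, 513/4]
+L3 (α=7/8) → [6073/32, 14525/64, 2725/32]
+L4 (α=1/2) → [9177/64, 20093/128, 6725/64]
→ [143, 157, 105]


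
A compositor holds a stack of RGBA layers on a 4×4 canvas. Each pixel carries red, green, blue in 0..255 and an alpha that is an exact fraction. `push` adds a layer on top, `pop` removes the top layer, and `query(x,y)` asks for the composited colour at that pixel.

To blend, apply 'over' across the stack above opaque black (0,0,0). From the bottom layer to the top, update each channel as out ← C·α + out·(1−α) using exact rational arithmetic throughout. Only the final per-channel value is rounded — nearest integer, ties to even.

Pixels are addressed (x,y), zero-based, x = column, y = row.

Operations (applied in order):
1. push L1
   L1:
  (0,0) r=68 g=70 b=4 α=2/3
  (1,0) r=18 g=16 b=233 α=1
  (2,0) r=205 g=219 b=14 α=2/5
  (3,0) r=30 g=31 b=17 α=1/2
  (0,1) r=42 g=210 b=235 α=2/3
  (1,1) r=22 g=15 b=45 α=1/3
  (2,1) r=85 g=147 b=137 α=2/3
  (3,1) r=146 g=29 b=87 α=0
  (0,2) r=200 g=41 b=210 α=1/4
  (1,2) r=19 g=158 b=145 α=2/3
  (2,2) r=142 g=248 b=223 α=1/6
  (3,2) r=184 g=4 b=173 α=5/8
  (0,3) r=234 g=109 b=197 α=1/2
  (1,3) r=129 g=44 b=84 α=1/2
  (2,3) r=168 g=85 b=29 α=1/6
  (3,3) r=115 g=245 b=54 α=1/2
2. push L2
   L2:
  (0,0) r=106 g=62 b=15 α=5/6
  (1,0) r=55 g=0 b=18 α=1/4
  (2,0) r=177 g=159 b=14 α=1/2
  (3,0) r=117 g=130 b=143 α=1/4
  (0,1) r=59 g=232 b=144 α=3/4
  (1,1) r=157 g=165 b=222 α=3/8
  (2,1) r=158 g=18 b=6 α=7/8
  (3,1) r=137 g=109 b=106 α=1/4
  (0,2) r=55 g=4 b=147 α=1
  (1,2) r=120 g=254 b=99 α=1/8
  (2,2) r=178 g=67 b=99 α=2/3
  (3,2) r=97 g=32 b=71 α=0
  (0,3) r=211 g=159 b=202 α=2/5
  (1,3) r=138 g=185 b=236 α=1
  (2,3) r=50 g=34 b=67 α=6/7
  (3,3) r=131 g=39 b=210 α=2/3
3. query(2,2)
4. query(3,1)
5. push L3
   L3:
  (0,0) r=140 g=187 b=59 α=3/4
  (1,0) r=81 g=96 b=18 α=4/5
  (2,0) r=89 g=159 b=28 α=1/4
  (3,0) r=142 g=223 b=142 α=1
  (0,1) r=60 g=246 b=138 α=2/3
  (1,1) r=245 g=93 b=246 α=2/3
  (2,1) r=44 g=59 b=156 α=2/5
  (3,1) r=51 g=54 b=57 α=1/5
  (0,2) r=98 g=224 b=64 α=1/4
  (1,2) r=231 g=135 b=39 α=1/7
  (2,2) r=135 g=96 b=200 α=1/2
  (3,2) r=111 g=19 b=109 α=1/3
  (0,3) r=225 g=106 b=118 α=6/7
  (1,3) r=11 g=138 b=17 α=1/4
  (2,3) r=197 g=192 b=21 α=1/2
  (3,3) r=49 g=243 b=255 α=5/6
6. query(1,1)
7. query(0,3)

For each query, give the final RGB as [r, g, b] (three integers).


at x=2,y=2 over L1,L2:
+L1 (α=1/6) → [71/3, 124/3, 223/6]
+L2 (α=2/3) → [1139/9, 526/9, 1411/18]
rounded: [127, 58, 78]

at x=3,y=1 over L1,L2:
L1 α=0: [0, 0, 0]
L2 α=1/4: [137/4, 109/4, 53/2]
→ [34, 27, 26]

(1,1) stack=L1,L2,L3; from [0,0,0]:
after L1 α=1/3: [22/3, 5, 15]
after L2 α=3/8: [1523/24, 65, 741/8]
after L3 α=2/3: [13283/72, 251/3, 1559/8]
rounded: [184, 84, 195]

query (0,3) [L1,L2,L3] — begin 0,0,0
L1 α=1/2: [117, 109/2, 197/2]
L2 α=2/5: [773/5, 963/10, 1399/10]
L3 α=6/7: [7523/35, 7323/70, 8479/70]
= [215, 105, 121]


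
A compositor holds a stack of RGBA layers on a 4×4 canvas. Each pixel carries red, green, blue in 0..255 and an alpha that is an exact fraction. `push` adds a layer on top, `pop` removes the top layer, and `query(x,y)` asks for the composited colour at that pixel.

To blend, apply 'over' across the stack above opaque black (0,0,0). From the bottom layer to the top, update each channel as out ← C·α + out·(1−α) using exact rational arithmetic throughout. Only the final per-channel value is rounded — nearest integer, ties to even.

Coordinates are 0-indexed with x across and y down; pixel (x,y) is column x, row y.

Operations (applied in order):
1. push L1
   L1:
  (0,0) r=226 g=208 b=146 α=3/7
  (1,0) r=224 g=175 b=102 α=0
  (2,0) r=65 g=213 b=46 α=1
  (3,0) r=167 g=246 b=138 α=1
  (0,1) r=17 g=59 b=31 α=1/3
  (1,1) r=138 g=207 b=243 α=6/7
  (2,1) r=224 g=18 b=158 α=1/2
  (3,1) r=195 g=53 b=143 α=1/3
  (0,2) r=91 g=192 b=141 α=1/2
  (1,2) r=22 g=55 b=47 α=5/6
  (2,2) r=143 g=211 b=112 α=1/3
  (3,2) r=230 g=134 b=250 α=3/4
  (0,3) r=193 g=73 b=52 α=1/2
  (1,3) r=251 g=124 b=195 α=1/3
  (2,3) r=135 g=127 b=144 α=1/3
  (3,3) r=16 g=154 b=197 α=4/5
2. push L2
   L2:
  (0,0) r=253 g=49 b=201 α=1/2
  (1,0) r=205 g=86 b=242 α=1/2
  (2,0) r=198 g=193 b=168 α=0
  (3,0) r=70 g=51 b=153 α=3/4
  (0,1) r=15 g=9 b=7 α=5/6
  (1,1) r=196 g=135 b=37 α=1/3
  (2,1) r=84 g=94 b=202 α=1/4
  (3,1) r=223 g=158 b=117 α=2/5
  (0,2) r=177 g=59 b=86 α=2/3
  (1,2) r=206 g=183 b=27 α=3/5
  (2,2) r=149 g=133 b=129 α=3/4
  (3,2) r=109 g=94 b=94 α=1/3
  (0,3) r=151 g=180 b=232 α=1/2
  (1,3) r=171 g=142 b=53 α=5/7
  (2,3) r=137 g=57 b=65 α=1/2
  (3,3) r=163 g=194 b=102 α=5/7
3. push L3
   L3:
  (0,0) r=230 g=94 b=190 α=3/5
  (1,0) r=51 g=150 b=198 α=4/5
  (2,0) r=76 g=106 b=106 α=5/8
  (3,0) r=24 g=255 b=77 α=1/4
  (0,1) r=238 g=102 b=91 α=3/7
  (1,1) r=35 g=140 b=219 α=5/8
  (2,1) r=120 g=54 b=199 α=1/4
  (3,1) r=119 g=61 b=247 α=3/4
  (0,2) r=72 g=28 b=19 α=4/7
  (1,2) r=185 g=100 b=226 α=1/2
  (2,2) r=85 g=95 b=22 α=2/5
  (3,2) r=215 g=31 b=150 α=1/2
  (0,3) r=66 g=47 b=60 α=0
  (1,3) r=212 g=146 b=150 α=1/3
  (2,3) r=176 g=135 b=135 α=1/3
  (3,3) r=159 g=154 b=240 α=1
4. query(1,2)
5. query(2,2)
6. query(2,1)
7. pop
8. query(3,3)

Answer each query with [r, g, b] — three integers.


query (1,2) [L1,L2,L3] — begin 0,0,0
+L1 (α=5/6) → [55/3, 275/6, 235/6]
+L2 (α=3/5) → [1964/15, 1922/15, 478/15]
+L3 (α=1/2) → [4739/30, 1711/15, 1934/15]
= [158, 114, 129]

at x=2,y=2 over L1,L2,L3:
+L1 (α=1/3) → [143/3, 211/3, 112/3]
+L2 (α=3/4) → [371/3, 352/3, 1273/12]
+L3 (α=2/5) → [541/5, 542/5, 1449/20]
→ [108, 108, 72]

(2,1) stack=L1,L2,L3; from [0,0,0]:
L1 α=1/2: [112, 9, 79]
L2 α=1/4: [105, 121/4, 439/4]
L3 α=1/4: [435/4, 579/16, 2113/16]
rounded: [109, 36, 132]

query (3,3) [L1,L2] — begin 0,0,0
after L1 α=4/5: [64/5, 616/5, 788/5]
after L2 α=5/7: [4203/35, 6082/35, 4126/35]
rounded: [120, 174, 118]


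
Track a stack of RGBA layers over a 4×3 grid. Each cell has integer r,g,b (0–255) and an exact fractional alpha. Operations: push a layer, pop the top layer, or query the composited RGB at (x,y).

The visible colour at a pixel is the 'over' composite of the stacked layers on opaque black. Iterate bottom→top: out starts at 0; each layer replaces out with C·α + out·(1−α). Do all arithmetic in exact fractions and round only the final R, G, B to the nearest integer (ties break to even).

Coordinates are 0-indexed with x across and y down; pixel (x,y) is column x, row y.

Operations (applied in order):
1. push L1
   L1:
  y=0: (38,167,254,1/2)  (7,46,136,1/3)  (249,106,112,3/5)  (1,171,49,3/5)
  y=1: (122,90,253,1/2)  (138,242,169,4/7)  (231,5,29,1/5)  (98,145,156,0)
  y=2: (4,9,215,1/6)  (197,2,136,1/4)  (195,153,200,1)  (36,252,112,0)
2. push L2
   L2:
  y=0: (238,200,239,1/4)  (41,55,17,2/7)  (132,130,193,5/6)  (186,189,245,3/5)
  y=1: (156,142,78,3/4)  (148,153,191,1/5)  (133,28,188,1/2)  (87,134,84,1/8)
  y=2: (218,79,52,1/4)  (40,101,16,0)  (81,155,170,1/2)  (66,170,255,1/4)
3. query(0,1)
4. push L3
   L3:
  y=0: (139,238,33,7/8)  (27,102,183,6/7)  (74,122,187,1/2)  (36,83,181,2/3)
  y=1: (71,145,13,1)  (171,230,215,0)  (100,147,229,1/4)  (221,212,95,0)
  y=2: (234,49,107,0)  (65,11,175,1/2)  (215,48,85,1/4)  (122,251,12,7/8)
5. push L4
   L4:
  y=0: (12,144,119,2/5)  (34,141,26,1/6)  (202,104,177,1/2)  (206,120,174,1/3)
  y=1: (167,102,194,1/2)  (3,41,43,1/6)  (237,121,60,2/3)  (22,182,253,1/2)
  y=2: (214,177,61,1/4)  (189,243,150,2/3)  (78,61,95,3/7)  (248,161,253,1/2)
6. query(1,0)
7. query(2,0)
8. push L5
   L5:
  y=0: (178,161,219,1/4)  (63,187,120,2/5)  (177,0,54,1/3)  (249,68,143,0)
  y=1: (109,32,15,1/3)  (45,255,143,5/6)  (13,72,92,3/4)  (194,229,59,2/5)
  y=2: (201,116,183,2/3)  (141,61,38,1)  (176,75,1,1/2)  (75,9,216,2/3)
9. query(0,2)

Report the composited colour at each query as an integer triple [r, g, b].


query (0,1) [L1,L2] — begin 0,0,0
L1 α=1/2: [61, 45, 253/2]
L2 α=3/4: [529/4, 471/4, 721/8]
→ [132, 118, 90]

at x=1,y=0 over L1,L2,L3,L4:
L1 α=1/3: [7/3, 46/3, 136/3]
L2 α=2/7: [281/21, 80/3, 782/21]
L3 α=6/7: [3683/147, 1916/21, 23840/147]
L4 α=1/6: [23413/882, 12541/126, 61511/441]
rounded: [27, 100, 139]

(2,0) stack=L1,L2,L3,L4; from [0,0,0]:
+L1 (α=3/5) → [747/5, 318/5, 336/5]
+L2 (α=5/6) → [1349/10, 1784/15, 5161/30]
+L3 (α=1/2) → [2089/20, 1807/15, 10771/60]
+L4 (α=1/2) → [6129/40, 3367/30, 21391/120]
→ [153, 112, 178]

(0,2) stack=L1,L2,L3,L4,L5; from [0,0,0]:
L1 α=1/6: [2/3, 3/2, 215/6]
L2 α=1/4: [55, 167/8, 319/8]
L3 α=0: [55, 167/8, 319/8]
L4 α=1/4: [379/4, 1917/32, 1445/32]
L5 α=2/3: [1987/12, 9341/96, 13157/96]
→ [166, 97, 137]


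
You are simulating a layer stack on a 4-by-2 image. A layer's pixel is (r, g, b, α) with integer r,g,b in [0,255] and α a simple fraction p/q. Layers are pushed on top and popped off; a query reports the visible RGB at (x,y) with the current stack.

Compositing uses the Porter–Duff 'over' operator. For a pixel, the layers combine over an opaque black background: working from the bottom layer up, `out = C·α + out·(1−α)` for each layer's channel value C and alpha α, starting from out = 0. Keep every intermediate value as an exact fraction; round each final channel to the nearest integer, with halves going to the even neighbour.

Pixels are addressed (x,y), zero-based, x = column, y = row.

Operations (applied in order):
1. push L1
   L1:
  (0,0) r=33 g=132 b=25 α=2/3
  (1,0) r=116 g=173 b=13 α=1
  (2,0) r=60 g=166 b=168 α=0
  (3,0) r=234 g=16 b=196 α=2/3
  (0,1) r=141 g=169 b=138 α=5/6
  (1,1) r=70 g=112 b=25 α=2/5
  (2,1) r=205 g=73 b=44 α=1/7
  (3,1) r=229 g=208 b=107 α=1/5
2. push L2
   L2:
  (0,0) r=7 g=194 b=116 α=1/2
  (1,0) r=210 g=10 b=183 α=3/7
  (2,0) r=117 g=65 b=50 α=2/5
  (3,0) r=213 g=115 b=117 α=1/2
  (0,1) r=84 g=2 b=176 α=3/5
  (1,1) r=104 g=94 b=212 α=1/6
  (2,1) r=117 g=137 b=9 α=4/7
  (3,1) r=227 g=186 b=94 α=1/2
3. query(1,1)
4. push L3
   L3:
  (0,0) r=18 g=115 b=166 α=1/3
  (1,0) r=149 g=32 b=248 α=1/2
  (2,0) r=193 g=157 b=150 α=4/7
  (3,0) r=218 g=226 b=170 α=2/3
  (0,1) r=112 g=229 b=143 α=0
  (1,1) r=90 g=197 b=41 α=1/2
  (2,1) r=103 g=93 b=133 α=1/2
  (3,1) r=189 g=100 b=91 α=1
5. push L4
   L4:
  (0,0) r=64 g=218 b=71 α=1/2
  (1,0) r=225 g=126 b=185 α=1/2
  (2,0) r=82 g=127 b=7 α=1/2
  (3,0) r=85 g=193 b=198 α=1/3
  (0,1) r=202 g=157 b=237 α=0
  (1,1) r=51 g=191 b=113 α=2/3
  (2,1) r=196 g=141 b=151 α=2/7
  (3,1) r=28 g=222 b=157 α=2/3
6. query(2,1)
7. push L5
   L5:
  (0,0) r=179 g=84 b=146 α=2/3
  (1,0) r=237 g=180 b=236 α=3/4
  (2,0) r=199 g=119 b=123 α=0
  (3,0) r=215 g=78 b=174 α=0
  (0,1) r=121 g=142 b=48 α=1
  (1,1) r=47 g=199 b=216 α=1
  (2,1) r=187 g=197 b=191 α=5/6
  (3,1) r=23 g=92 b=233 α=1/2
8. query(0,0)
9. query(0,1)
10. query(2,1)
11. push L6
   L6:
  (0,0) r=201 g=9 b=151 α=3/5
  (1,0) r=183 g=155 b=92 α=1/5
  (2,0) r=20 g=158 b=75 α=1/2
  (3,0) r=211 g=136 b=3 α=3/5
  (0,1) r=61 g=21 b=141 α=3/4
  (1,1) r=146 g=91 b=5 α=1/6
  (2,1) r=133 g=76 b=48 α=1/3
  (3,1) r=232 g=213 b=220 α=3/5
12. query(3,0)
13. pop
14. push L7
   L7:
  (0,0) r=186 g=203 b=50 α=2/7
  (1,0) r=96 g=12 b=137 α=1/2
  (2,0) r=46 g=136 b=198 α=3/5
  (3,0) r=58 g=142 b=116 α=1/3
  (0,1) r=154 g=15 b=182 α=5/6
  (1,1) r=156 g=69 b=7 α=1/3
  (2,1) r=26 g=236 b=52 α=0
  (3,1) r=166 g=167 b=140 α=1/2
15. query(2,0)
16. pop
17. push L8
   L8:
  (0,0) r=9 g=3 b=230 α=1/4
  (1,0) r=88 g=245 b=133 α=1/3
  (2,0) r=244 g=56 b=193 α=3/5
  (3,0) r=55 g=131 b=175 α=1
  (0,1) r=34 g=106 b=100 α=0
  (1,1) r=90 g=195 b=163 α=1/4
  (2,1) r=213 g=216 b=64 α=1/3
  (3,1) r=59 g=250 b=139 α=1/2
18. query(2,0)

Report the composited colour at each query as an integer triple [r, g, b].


at x=1,y=1 over L1,L2:
+L1 (α=2/5) → [28, 224/5, 10]
+L2 (α=1/6) → [122/3, 53, 131/3]
= [41, 53, 44]

at x=2,y=1 over L1,L2,L3,L4:
after L1 α=1/7: [205/7, 73/7, 44/7]
after L2 α=4/7: [3891/49, 4055/49, 384/49]
after L3 α=1/2: [4469/49, 4306/49, 6901/98]
after L4 α=2/7: [41553/343, 35348/343, 64101/686]
= [121, 103, 93]

at x=0,y=0 over L1,L2,L3,L4,L5:
after L1 α=2/3: [22, 88, 50/3]
after L2 α=1/2: [29/2, 141, 199/3]
after L3 α=1/3: [47/3, 397/3, 896/9]
after L4 α=1/2: [239/6, 1051/6, 1535/18]
after L5 α=2/3: [2387/18, 2059/18, 6791/54]
rounded: [133, 114, 126]

query (0,1) [L1,L2,L3,L4,L5] — begin 0,0,0
L1 α=5/6: [235/2, 845/6, 115]
L2 α=3/5: [487/5, 863/15, 758/5]
L3 α=0: [487/5, 863/15, 758/5]
L4 α=0: [487/5, 863/15, 758/5]
L5 α=1: [121, 142, 48]
rounded: [121, 142, 48]

query (2,1) [L1,L2,L3,L4,L5] — begin 0,0,0
+L1 (α=1/7) → [205/7, 73/7, 44/7]
+L2 (α=4/7) → [3891/49, 4055/49, 384/49]
+L3 (α=1/2) → [4469/49, 4306/49, 6901/98]
+L4 (α=2/7) → [41553/343, 35348/343, 64101/686]
+L5 (α=5/6) → [181129/1029, 124401/686, 719231/4116]
rounded: [176, 181, 175]

at x=3,y=0 over L1,L2,L3,L4,L5,L6:
after L1 α=2/3: [156, 32/3, 392/3]
after L2 α=1/2: [369/2, 377/6, 743/6]
after L3 α=2/3: [1241/6, 3089/18, 2783/18]
after L4 α=1/3: [1496/9, 4826/27, 4565/27]
after L5 α=0: [1496/9, 4826/27, 4565/27]
after L6 α=3/5: [8689/45, 20668/135, 9373/135]
rounded: [193, 153, 69]

at x=2,y=0 over L1,L2,L3,L4,L5,L7:
after L1 α=0: [0, 0, 0]
after L2 α=2/5: [234/5, 26, 20]
after L3 α=4/7: [4562/35, 706/7, 660/7]
after L4 α=1/2: [3716/35, 1595/14, 709/14]
after L5 α=0: [3716/35, 1595/14, 709/14]
after L7 α=3/5: [12262/175, 4451/35, 4867/35]
rounded: [70, 127, 139]

query (2,0) [L1,L2,L3,L4,L5,L8] — begin 0,0,0
L1 α=0: [0, 0, 0]
L2 α=2/5: [234/5, 26, 20]
L3 α=4/7: [4562/35, 706/7, 660/7]
L4 α=1/2: [3716/35, 1595/14, 709/14]
L5 α=0: [3716/35, 1595/14, 709/14]
L8 α=3/5: [33052/175, 2771/35, 4762/35]
= [189, 79, 136]
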